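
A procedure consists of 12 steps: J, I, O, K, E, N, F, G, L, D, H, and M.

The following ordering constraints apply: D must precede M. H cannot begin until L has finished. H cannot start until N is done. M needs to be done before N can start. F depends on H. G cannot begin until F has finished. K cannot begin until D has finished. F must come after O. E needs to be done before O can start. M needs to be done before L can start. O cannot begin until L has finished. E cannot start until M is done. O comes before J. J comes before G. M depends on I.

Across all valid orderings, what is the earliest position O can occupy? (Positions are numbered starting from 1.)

Working backwards through the constraints from O, its full set of required predecessors is I, E, L, D, M — 5 of them.
So at minimum 5 steps come before O, putting O no earlier than position 6. That position is achievable by scheduling exactly those predecessors first.

6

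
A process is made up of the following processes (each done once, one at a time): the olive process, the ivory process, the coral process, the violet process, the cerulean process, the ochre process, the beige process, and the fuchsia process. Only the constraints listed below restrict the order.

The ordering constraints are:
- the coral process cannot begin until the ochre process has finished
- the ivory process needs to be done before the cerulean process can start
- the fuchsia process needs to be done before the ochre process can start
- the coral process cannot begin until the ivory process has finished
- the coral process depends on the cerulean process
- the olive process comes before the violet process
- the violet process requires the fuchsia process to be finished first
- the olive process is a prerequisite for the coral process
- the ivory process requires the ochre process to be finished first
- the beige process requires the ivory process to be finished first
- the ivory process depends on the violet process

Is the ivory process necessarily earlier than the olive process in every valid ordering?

No

In fact the dependencies run the other way: the olive process → the violet process → the ivory process.
So the ivory process does not have to come before the olive process — it cannot.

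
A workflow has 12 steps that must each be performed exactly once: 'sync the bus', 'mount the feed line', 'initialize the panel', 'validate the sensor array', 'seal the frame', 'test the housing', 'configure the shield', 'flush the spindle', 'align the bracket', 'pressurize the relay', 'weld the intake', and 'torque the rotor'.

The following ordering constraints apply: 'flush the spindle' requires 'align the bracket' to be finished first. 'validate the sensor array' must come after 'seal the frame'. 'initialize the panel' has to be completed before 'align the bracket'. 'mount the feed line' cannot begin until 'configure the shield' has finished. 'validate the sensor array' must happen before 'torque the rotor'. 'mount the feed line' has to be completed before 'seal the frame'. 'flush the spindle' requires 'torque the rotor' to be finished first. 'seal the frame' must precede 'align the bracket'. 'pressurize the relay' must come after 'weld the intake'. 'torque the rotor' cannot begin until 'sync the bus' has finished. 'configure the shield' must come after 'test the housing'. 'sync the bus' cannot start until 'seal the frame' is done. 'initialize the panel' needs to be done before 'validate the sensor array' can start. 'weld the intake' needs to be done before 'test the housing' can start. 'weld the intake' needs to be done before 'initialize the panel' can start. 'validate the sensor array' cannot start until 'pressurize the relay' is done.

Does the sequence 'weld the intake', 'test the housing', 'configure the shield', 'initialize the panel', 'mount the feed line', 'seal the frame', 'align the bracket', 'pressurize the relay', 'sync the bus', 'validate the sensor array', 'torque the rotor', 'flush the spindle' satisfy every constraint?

Yes

Checking each listed constraint against this order: for instance, 'weld the intake' is in position 1 and 'pressurize the relay' in position 8, so that constraint holds — and the remaining constraints check out the same way.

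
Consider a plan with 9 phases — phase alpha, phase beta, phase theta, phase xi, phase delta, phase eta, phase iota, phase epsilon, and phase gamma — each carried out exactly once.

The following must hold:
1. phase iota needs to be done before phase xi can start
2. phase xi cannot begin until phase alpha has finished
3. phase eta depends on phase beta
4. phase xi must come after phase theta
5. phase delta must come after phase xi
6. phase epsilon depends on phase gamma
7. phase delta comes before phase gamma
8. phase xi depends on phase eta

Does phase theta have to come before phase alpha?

No

No chain of constraints connects phase theta to phase alpha in either direction.
A valid ordering placing phase alpha before phase theta exists, so the answer is no.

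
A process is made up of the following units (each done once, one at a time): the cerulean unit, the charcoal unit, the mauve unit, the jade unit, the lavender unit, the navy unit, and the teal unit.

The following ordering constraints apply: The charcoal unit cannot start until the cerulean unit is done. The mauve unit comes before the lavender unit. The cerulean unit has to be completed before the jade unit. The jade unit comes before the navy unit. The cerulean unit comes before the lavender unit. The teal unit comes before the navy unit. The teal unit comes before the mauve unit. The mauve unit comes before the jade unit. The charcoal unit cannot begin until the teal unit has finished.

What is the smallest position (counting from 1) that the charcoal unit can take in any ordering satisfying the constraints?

The units that are forced before the charcoal unit, directly or transitively, are the cerulean unit, the teal unit. That's 2 units.
With 2 mandatory predecessors, the earliest the charcoal unit can sit is position 2+1 = 3, and placing just those 2 first achieves it.

3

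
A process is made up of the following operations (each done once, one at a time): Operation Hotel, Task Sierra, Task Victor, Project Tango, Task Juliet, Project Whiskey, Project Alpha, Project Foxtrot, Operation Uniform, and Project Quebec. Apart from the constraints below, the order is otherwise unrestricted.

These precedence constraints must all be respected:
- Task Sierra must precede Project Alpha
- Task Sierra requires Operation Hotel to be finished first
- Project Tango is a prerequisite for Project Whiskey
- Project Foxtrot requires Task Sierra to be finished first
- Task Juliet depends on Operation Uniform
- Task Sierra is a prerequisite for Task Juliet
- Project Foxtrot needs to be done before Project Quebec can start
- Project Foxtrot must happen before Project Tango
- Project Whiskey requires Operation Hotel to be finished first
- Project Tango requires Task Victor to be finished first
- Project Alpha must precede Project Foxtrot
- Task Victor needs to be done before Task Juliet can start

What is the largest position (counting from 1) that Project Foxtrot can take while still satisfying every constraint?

7

Following every chain forward from Project Foxtrot, the operations that must come later are Project Tango, Project Whiskey, Project Quebec — 3 of them.
So at least 3 operations follow Project Foxtrot, putting Project Foxtrot no later than position 7. That position is achievable by scheduling everything else first.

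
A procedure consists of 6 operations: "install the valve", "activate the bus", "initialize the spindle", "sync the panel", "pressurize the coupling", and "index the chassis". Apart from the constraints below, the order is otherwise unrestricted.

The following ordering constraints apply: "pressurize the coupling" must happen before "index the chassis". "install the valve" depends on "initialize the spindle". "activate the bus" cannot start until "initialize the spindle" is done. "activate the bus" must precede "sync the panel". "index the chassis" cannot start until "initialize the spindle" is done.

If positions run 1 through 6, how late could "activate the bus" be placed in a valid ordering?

5

The only operation forced after "activate the bus" (directly or by a chain) is "sync the panel".
So at least 1 operation follows "activate the bus", putting "activate the bus" no later than position 5. That position is achievable by scheduling everything else first.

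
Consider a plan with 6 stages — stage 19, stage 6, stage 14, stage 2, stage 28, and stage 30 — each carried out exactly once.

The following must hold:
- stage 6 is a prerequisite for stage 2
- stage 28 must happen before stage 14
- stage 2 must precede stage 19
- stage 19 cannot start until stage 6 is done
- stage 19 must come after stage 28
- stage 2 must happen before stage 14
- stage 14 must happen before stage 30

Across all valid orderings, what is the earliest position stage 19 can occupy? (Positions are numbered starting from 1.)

Every stage that must precede stage 19 has to come before it. Tracing all chains that end at stage 19, those stages are: stage 6, stage 2, stage 28 — 3 in total.
So at minimum 3 stages come before stage 19, putting stage 19 no earlier than position 4. That position is achievable by scheduling exactly those predecessors first.

4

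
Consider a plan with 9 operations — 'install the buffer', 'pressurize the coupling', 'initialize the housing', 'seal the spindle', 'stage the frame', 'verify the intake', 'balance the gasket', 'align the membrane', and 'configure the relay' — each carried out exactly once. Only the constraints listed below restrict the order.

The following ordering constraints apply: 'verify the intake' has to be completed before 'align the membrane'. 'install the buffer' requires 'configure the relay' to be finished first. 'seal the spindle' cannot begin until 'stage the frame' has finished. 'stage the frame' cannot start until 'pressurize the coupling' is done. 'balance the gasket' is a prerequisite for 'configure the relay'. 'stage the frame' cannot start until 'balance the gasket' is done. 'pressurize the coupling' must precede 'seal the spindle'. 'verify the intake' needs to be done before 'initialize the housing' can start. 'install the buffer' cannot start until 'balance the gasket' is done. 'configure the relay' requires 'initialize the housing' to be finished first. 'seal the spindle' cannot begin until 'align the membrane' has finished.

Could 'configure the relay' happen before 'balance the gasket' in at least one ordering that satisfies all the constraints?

Following 'balance the gasket' → 'configure the relay', 'balance the gasket' must precede 'configure the relay' in every valid ordering.
So no valid ordering can have 'configure the relay' before 'balance the gasket'.

No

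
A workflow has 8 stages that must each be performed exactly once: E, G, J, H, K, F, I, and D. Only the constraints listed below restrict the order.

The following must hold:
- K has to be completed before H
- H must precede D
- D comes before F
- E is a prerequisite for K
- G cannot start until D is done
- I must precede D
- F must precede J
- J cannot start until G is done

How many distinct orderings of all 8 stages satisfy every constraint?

8

2 stages have no prerequisites (E, I), so any of them could come first.
Counting all ways to extend the partial order to a total order gives 8.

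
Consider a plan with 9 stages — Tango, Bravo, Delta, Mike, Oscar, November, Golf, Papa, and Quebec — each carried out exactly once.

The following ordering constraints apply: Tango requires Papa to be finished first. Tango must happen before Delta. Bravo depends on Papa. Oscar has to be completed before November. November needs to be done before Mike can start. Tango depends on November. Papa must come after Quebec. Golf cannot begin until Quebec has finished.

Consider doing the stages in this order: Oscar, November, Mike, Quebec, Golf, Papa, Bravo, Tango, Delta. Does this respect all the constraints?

Yes

Every stated constraint is respected: November sits at position 2, ahead of Tango at position 8, and each of the other listed pairs likewise has the predecessor earlier in the sequence.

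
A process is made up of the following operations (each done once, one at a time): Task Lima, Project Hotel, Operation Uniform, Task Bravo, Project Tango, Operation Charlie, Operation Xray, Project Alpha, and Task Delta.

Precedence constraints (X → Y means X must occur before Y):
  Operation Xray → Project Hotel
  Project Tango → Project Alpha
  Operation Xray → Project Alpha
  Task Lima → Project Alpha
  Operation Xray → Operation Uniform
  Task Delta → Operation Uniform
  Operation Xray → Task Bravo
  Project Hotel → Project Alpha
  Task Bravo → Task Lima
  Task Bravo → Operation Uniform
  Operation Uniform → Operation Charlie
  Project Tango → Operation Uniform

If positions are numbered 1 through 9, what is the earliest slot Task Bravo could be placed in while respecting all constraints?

2

Working backwards through the constraints from Task Bravo, its only required predecessor is Operation Xray.
With 1 mandatory predecessor, the earliest Task Bravo can sit is position 1+1 = 2, and placing just that one first achieves it.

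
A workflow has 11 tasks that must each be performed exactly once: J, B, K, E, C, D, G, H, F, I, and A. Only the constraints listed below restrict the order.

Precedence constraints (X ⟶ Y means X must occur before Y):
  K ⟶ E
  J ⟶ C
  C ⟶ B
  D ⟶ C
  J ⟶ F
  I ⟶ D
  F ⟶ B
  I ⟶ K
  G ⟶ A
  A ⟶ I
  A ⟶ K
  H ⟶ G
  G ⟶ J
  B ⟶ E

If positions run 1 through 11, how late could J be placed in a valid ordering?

Every task that must follow J has to come after it. Tracing all chains starting from J, those tasks are: B, E, C, F — 4 in total.
With 4 mandatory successors out of 11 tasks total, the latest slot for J is 11−4 = 7, and it's reachable by doing all non-successors before J.

7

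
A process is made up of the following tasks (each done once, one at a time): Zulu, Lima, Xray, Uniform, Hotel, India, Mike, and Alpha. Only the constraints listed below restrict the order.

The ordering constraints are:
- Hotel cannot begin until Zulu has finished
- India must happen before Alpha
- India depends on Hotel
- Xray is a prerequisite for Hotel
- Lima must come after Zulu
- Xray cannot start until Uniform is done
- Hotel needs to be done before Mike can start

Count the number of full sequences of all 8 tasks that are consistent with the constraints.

The tasks with no prerequisites are Zulu, Uniform; any of them can be placed first.
Systematically extending each partial ordering one task at a time and counting, there are 54 complete orderings.

54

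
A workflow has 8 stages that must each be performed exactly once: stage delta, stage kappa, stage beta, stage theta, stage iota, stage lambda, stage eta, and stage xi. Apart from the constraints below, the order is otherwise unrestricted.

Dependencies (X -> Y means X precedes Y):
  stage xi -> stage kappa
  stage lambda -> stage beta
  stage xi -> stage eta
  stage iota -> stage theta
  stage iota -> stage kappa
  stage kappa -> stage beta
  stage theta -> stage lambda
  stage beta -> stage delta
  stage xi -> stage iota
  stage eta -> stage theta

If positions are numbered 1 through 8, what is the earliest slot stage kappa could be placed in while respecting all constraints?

The stages that are forced before stage kappa, directly or transitively, are stage iota, stage xi. That's 2 stages.
So at minimum 2 stages come before stage kappa, putting stage kappa no earlier than position 3. That position is achievable by scheduling exactly those predecessors first.

3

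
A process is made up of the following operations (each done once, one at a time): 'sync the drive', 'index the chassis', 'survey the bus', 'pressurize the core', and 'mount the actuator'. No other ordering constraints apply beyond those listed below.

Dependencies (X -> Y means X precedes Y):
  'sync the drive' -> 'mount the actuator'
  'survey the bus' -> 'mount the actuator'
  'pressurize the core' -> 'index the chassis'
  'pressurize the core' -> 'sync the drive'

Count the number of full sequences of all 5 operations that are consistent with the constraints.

11

The operations with no prerequisites are 'survey the bus', 'pressurize the core'; any of them can be placed first.
Systematically extending each partial ordering one operation at a time and counting, there are 11 complete orderings.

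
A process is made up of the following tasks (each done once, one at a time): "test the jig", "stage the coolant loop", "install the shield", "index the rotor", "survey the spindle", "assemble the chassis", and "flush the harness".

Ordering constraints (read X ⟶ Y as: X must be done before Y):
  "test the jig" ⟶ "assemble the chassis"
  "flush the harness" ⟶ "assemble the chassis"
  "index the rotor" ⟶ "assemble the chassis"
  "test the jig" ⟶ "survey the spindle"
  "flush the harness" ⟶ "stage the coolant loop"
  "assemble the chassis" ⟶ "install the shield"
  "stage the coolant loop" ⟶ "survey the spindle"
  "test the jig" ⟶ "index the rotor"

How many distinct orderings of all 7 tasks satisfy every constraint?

30

The tasks with no prerequisites are "test the jig", "flush the harness"; any of them can be placed first.
Enumerating by repeatedly choosing an available task (one whose prerequisites are all placed) gives 30 distinct complete orderings.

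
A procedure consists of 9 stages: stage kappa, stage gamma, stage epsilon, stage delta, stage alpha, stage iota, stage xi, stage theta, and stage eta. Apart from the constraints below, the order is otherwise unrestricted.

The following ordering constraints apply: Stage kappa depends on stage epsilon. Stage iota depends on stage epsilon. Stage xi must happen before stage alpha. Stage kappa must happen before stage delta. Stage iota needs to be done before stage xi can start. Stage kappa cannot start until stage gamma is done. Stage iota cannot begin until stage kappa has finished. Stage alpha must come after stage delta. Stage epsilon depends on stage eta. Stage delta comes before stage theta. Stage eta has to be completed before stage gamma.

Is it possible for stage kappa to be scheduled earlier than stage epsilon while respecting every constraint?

Following stage epsilon → stage kappa, stage epsilon must precede stage kappa in every valid ordering.
Hence stage kappa can never be scheduled before stage epsilon.

No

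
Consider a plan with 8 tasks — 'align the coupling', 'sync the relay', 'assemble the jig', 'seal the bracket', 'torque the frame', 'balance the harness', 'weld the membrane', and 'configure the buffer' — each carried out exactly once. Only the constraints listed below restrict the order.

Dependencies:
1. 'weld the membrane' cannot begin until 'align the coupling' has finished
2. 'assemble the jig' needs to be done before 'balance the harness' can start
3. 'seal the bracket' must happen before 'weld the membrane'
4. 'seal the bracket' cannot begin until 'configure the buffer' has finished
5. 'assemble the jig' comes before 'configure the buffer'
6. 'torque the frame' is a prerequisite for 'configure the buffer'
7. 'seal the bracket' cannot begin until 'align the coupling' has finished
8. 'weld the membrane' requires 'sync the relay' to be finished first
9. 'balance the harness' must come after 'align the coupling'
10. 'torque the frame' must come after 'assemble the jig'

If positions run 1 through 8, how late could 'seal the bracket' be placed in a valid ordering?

7

Following the constraints forward from 'seal the bracket', its only required successor is 'weld the membrane'.
So at least 1 task follows 'seal the bracket', putting 'seal the bracket' no later than position 7. That position is achievable by scheduling everything else first.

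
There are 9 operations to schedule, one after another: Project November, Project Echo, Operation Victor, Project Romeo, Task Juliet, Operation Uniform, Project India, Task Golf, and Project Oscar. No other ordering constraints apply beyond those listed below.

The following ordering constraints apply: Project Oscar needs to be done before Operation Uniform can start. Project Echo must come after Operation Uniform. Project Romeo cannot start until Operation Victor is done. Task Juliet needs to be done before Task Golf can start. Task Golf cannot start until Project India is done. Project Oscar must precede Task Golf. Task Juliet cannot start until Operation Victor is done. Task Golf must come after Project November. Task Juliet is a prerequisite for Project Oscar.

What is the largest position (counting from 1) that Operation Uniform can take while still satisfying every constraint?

8

Following the constraints forward from Operation Uniform, its only required successor is Project Echo.
So at least 1 operation follows Operation Uniform, putting Operation Uniform no later than position 8. That position is achievable by scheduling everything else first.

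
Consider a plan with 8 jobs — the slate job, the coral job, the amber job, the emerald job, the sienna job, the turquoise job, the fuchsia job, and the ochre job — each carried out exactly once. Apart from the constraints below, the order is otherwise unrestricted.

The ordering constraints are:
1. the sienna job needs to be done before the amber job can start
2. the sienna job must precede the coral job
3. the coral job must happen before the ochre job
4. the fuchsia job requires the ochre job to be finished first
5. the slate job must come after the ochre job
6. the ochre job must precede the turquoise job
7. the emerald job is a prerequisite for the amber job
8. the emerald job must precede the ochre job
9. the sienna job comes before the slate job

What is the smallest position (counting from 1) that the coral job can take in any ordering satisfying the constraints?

The only job forced before the coral job (directly or transitively) is the sienna job.
So at minimum 1 job comes before the coral job, putting the coral job no earlier than position 2. That position is achievable by scheduling exactly that predecessor first.

2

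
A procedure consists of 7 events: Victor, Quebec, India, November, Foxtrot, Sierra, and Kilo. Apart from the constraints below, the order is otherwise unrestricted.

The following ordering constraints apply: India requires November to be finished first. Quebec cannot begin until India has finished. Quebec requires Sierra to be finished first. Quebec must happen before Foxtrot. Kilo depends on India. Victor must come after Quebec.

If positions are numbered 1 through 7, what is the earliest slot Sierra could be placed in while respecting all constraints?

1

Sierra has no prerequisites at all, so it can go in position 1.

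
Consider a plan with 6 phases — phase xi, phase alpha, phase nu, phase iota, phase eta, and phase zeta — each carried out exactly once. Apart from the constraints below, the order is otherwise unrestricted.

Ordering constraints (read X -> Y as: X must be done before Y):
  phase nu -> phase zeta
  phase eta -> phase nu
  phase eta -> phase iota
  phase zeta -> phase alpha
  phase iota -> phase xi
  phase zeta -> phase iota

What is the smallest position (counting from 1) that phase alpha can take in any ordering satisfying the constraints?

Working backwards through the constraints from phase alpha, its full set of required predecessors is phase nu, phase eta, phase zeta — 3 of them.
So at minimum 3 phases come before phase alpha, putting phase alpha no earlier than position 4. That position is achievable by scheduling exactly those predecessors first.

4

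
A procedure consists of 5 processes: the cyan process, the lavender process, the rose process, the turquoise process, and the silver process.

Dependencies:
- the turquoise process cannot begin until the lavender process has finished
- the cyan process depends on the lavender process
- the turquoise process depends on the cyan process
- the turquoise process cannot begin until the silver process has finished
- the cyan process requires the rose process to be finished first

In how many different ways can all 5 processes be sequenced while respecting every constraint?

3 processes have no prerequisites (the lavender process, the rose process, the silver process), so any of them could come first.
Counting all ways to extend the partial order to a total order gives 8.

8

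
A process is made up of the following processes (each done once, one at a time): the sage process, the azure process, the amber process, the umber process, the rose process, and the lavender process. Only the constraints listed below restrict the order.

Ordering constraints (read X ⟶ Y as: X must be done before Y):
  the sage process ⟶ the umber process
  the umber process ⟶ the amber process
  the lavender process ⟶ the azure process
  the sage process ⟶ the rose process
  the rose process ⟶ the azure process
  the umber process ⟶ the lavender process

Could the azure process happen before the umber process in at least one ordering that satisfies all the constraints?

Following the umber process → the lavender process → the azure process, the umber process must precede the azure process in every valid ordering.
So no valid ordering can have the azure process before the umber process.

No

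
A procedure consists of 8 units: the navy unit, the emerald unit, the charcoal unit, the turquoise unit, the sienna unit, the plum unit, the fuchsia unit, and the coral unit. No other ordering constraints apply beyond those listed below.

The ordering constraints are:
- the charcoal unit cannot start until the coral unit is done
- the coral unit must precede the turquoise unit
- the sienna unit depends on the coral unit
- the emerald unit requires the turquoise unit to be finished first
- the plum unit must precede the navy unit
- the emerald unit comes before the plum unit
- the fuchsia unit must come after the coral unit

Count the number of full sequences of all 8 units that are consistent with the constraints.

210

The coral unit is the only unit with nothing required before it, so every ordering starts there.
Enumerating by repeatedly choosing an available unit (one whose prerequisites are all placed) gives 210 distinct complete orderings.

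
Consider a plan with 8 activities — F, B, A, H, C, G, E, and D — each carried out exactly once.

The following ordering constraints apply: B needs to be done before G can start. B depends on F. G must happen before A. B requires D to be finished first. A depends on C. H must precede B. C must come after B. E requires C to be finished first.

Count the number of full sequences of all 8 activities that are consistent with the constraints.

30

3 activities have no prerequisites (F, H, D), so any of them could come first.
Systematically extending each partial ordering one activity at a time and counting, there are 30 complete orderings.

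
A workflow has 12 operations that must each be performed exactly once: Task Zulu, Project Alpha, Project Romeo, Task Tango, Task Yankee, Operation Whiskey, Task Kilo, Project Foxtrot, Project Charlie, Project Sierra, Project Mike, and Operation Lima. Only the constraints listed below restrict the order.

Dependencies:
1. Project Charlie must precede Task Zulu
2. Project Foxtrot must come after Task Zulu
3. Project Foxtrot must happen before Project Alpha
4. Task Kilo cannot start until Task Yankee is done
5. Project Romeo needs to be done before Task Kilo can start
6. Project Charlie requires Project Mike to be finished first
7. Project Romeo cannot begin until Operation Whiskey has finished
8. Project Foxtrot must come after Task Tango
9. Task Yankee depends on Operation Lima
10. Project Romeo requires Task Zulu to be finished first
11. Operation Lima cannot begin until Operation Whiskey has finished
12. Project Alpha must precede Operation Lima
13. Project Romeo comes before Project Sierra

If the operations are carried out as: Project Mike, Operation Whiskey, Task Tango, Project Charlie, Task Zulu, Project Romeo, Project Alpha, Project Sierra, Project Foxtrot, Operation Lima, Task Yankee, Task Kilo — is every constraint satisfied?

No

The sequence places Project Alpha ahead of Project Foxtrot.
Since Project Foxtrot is required before Project Alpha, the ordering is invalid.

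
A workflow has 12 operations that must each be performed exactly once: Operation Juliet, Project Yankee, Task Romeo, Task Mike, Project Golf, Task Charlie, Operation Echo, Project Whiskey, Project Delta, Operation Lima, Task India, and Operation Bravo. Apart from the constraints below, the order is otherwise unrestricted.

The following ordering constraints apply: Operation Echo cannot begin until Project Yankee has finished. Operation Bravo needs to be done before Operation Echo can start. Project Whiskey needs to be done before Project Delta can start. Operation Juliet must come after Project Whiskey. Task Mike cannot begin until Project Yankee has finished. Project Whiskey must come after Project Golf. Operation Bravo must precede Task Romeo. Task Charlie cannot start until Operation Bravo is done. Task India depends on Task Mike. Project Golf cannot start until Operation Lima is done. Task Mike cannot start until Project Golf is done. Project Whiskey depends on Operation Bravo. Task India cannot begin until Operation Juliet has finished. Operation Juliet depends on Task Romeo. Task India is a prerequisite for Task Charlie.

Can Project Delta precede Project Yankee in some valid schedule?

The constraints leave Project Delta and Project Yankee unordered relative to each other; nothing requires Project Yankee earlier.
So a valid ordering placing Project Delta earlier than Project Yankee exists.

Yes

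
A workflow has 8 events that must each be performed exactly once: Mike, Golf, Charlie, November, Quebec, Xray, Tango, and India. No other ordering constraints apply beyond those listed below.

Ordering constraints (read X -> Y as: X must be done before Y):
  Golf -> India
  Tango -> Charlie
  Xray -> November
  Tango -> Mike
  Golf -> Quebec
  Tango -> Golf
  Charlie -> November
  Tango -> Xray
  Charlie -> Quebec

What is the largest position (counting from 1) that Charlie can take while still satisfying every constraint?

6

The events that are forced after Charlie, directly or by a chain of constraints, are November, Quebec. That's 2 events.
So at least 2 events follow Charlie, putting Charlie no later than position 6. That position is achievable by scheduling everything else first.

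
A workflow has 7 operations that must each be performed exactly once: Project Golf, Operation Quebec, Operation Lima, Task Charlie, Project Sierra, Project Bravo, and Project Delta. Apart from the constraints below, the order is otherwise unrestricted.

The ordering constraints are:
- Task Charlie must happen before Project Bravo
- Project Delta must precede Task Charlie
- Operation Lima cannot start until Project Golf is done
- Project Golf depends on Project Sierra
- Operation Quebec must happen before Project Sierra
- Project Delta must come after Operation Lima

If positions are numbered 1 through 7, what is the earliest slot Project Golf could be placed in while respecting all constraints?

3

Working backwards through the constraints from Project Golf, its full set of required predecessors is Operation Quebec, Project Sierra — 2 of them.
So at minimum 2 operations come before Project Golf, putting Project Golf no earlier than position 3. That position is achievable by scheduling exactly those predecessors first.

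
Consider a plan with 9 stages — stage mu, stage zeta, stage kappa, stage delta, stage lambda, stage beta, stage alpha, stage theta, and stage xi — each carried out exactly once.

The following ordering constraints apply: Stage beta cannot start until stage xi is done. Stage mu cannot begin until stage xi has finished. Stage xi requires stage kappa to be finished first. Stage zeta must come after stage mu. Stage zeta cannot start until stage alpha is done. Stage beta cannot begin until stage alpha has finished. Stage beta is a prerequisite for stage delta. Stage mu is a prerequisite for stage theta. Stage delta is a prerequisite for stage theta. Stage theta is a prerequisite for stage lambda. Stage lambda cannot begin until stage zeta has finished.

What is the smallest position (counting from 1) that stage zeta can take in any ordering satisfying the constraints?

5

Every stage that must precede stage zeta has to come before it. Tracing all chains that end at stage zeta, those stages are: stage mu, stage kappa, stage alpha, stage xi — 4 in total.
So at minimum 4 stages come before stage zeta, putting stage zeta no earlier than position 5. That position is achievable by scheduling exactly those predecessors first.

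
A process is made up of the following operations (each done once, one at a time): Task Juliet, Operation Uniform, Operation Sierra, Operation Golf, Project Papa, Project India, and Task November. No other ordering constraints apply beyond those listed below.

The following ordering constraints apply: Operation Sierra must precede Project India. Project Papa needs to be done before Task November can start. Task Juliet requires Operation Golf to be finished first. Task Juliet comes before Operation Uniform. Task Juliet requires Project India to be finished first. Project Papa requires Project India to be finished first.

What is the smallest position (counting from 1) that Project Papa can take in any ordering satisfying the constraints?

3

Working backwards through the constraints from Project Papa, its full set of required predecessors is Operation Sierra, Project India — 2 of them.
So at minimum 2 operations come before Project Papa, putting Project Papa no earlier than position 3. That position is achievable by scheduling exactly those predecessors first.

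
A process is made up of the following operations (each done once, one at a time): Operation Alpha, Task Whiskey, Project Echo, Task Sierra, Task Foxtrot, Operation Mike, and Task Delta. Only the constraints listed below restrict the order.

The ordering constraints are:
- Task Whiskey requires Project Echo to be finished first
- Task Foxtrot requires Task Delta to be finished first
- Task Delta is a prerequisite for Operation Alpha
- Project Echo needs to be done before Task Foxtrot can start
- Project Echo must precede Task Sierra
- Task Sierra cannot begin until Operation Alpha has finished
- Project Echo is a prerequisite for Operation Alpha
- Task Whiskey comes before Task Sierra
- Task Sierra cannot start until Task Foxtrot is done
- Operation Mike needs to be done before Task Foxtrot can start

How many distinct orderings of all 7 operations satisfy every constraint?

57

The operations with no prerequisites are Project Echo, Operation Mike, Task Delta; any of them can be placed first.
Counting all ways to extend the partial order to a total order gives 57.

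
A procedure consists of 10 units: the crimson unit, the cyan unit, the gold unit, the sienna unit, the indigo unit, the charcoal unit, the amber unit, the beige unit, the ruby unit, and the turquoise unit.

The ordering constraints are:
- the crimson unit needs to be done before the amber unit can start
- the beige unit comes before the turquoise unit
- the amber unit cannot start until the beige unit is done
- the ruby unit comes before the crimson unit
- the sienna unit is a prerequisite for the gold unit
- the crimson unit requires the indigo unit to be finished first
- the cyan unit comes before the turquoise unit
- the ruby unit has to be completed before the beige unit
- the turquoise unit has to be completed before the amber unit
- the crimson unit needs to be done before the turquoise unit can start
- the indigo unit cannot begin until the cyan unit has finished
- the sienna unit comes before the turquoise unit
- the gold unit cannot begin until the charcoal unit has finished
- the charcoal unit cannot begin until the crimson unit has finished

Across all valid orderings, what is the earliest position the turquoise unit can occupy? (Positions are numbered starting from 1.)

Working backwards through the constraints from the turquoise unit, its full set of required predecessors is the crimson unit, the cyan unit, the sienna unit, the indigo unit, the beige unit, the ruby unit — 6 of them.
With 6 mandatory predecessors, the earliest the turquoise unit can sit is position 6+1 = 7, and placing just those 6 first achieves it.

7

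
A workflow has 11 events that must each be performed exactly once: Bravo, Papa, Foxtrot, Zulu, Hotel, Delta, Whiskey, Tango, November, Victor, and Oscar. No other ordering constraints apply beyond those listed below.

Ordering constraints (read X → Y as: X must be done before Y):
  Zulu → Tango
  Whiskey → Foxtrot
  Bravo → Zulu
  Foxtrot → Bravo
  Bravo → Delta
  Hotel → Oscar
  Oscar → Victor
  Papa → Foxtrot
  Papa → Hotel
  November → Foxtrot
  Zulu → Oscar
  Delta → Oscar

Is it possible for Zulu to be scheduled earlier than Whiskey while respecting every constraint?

Following Whiskey → Foxtrot → Bravo → Zulu, Whiskey must precede Zulu in every valid ordering.
So no valid ordering can have Zulu before Whiskey.

No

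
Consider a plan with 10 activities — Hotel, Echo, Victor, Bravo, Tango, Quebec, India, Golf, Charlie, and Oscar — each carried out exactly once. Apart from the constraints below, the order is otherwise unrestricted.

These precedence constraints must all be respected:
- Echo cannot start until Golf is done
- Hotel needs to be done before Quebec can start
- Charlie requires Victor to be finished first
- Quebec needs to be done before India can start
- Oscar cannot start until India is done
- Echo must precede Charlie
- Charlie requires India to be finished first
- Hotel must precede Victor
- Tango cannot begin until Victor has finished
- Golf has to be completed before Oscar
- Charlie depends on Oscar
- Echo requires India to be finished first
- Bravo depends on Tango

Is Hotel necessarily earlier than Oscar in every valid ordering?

Yes

Following the dependencies: Hotel → Quebec → India → Oscar.
So Hotel must precede Oscar in any valid ordering.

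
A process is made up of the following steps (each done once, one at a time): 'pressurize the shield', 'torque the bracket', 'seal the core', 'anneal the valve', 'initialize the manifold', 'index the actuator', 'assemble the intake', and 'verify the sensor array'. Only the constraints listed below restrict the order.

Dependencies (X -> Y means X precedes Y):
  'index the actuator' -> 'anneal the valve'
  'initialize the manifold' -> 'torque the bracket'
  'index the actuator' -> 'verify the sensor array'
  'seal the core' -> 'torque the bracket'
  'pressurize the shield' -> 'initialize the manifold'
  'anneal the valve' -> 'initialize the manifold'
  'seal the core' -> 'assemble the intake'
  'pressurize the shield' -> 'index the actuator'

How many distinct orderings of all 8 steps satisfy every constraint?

The steps with no prerequisites are 'pressurize the shield', 'seal the core'; any of them can be placed first.
Counting all ways to extend the partial order to a total order gives 106.

106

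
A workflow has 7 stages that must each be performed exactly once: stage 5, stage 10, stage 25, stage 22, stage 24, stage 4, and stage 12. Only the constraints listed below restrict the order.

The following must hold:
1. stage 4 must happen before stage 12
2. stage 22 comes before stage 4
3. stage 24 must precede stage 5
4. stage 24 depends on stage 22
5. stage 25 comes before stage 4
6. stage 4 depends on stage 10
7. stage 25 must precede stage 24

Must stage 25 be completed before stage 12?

Chaining the stated constraints: stage 25 → stage 4 → stage 12.
Hence stage 25 necessarily comes before stage 12.

Yes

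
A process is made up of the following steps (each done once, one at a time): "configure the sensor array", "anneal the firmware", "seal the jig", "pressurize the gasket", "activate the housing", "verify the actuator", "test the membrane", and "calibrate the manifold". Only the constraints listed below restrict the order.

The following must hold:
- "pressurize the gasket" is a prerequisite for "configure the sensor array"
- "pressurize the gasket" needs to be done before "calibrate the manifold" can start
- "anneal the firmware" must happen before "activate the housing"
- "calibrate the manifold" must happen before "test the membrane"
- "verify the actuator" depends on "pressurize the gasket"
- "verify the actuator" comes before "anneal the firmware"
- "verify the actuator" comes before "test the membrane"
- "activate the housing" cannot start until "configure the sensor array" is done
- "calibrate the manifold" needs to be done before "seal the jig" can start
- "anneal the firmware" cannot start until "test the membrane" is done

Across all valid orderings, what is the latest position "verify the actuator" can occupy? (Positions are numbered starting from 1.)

5

Following every chain forward from "verify the actuator", the steps that must come later are "anneal the firmware", "activate the housing", "test the membrane" — 3 of them.
With 3 mandatory successors out of 8 steps total, the latest slot for "verify the actuator" is 8−3 = 5, and it's reachable by doing all non-successors before "verify the actuator".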